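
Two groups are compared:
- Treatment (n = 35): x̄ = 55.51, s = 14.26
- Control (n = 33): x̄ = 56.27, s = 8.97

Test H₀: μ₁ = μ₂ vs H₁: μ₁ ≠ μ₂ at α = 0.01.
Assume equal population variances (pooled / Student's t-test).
Student's two-sample t-test (equal variances):
H₀: μ₁ = μ₂
H₁: μ₁ ≠ μ₂
df = n₁ + n₂ - 2 = 66
Pooled variance s_p² = [(n₁-1)s₁² + (n₂-1)s₂²] / (n₁ + n₂ - 2) = [(34)(14.26²) + (32)(8.97²)] / 66 = 143.7662
SE = √(s_p²(1/n₁ + 1/n₂)) = √(143.7662 × (1/35 + 1/33)) = 2.9093
t = (x̄₁ - x̄₂) / SE = (55.51 - 56.27) / 2.9093 = -0.76 / 2.9093 = -0.261
p-value = 0.7947

Since p-value > α = 0.01, we fail to reject H₀.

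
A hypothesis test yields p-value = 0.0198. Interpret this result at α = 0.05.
Since p = 0.0198 < α = 0.05, reject H₀.
There is sufficient evidence to reject the null hypothesis; the result is statistically significant at the 0.05 level.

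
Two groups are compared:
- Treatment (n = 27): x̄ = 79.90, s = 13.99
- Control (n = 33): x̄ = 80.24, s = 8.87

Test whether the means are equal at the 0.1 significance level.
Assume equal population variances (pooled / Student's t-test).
Student's two-sample t-test (equal variances):
H₀: μ₁ = μ₂
H₁: μ₁ ≠ μ₂
df = n₁ + n₂ - 2 = 58
Pooled variance s_p² = [(n₁-1)s₁² + (n₂-1)s₂²] / (n₁ + n₂ - 2) = [(26)(13.99²) + (32)(8.87²)] / 58 = 131.1445
SE = √(s_p²(1/n₁ + 1/n₂)) = √(131.1445 × (1/27 + 1/33)) = 2.9717
t = (x̄₁ - x̄₂) / SE = (79.90 - 80.24) / 2.9717 = -0.34 / 2.9717 = -0.114
p-value = 0.9093

Since p-value > α = 0.1, we fail to reject H₀.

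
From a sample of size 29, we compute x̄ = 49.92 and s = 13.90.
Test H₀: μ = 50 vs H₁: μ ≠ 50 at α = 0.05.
One-sample t-test:
H₀: μ = 50
H₁: μ ≠ 50
df = n - 1 = 28
t = (x̄ - μ₀) / (s/√n) = (49.92 - 50) / (13.90/√29) = -0.031
p-value = 0.9755

Since p-value > α = 0.05, we fail to reject H₀.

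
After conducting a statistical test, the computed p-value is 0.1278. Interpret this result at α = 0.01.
Since p = 0.1278 > α = 0.01, fail to reject H₀.
There is insufficient evidence to reject the null hypothesis; the result is not statistically significant at the 0.01 level.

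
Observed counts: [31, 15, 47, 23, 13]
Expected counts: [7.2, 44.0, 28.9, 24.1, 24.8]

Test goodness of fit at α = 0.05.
Chi-square goodness of fit test:
H₀: observed counts match expected distribution
H₁: observed counts differ from expected distribution
df = k - 1 = 4
χ² = Σ(O - E)²/E
   = (31 - 7.2)²/7.2 + (15 - 44.0)²/44.0 + (47 - 28.9)²/28.9 + (23 - 24.1)²/24.1 + (13 - 24.8)²/24.8
   = 78.672 + 19.114 + 11.336 + 0.050 + 5.615
   = 114.79
p-value < 0.0001

Since p-value < α = 0.05, we reject H₀.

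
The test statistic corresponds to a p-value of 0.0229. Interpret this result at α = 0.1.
Since p = 0.0229 < α = 0.1, reject H₀.
There is sufficient evidence to reject the null hypothesis; the result is statistically significant at the 0.1 level.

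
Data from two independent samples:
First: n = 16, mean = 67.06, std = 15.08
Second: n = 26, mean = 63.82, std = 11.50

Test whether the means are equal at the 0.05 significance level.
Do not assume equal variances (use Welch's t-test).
Welch's two-sample t-test:
H₀: μ₁ = μ₂
H₁: μ₁ ≠ μ₂
s₁²/n₁ = 15.08²/16 = 14.2129,  s₂²/n₂ = 11.50²/26 = 5.0865
SE = √(s₁²/n₁ + s₂²/n₂) = √(14.2129 + 5.0865) = 4.3931
df (Welch-Satterthwaite) = (s₁²/n₁ + s₂²/n₂)² / [(s₁²/n₁)²/(n₁-1) + (s₂²/n₂)²/(n₂-1)] ≈ 25.68
t = (x̄₁ - x̄₂) / SE = (67.06 - 63.82) / 4.3931 = 3.24 / 4.3931 = 0.738
p-value = 0.4675

Since p-value > α = 0.05, we fail to reject H₀.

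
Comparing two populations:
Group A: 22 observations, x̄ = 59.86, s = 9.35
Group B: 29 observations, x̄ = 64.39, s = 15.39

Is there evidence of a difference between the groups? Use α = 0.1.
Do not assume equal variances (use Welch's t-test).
Welch's two-sample t-test:
H₀: μ₁ = μ₂
H₁: μ₁ ≠ μ₂
s₁²/n₁ = 9.35²/22 = 3.9737,  s₂²/n₂ = 15.39²/29 = 8.1673
SE = √(s₁²/n₁ + s₂²/n₂) = √(3.9737 + 8.1673) = 3.4844
df (Welch-Satterthwaite) = (s₁²/n₁ + s₂²/n₂)² / [(s₁²/n₁)²/(n₁-1) + (s₂²/n₂)²/(n₂-1)] ≈ 47.03
t = (x̄₁ - x̄₂) / SE = (59.86 - 64.39) / 3.4844 = -4.53 / 3.4844 = -1.300
p-value = 0.1999

Since p-value > α = 0.1, we fail to reject H₀.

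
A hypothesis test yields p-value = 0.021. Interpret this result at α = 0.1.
Since p = 0.021 < α = 0.1, reject H₀.
There is sufficient evidence to reject the null hypothesis; the result is statistically significant at the 0.1 level.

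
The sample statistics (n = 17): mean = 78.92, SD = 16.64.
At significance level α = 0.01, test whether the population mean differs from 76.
One-sample t-test:
H₀: μ = 76
H₁: μ ≠ 76
df = n - 1 = 16
t = (x̄ - μ₀) / (s/√n) = (78.92 - 76) / (16.64/√17) = 0.724
p-value = 0.4798

Since p-value > α = 0.01, we fail to reject H₀.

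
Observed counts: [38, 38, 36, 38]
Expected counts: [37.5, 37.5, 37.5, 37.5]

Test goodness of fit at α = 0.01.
Chi-square goodness of fit test:
H₀: observed counts match expected distribution
H₁: observed counts differ from expected distribution
df = k - 1 = 3
χ² = Σ(O - E)²/E
   = (38 - 37.5)²/37.5 + (38 - 37.5)²/37.5 + (36 - 37.5)²/37.5 + (38 - 37.5)²/37.5
   = 0.007 + 0.007 + 0.060 + 0.007
   = 0.08
p-value = 0.9941

Since p-value > α = 0.01, we fail to reject H₀.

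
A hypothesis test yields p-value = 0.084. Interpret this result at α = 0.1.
Since p = 0.084 < α = 0.1, reject H₀.
There is sufficient evidence to reject the null hypothesis; the result is statistically significant at the 0.1 level.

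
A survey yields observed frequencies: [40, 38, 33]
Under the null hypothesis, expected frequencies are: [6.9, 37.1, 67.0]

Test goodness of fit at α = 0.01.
Chi-square goodness of fit test:
H₀: observed counts match expected distribution
H₁: observed counts differ from expected distribution
df = k - 1 = 2
χ² = Σ(O - E)²/E
   = (40 - 6.9)²/6.9 + (38 - 37.1)²/37.1 + (33 - 67.0)²/67.0
   = 158.784 + 0.022 + 17.254
   = 176.06
p-value < 0.0001

Since p-value < α = 0.01, we reject H₀.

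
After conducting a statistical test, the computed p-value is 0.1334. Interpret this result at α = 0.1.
Since p = 0.1334 > α = 0.1, fail to reject H₀.
There is insufficient evidence to reject the null hypothesis; the result is not statistically significant at the 0.1 level.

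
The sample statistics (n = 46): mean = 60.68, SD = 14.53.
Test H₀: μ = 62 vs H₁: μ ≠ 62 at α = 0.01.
One-sample t-test:
H₀: μ = 62
H₁: μ ≠ 62
df = n - 1 = 45
t = (x̄ - μ₀) / (s/√n) = (60.68 - 62) / (14.53/√46) = -0.616
p-value = 0.5409

Since p-value > α = 0.01, we fail to reject H₀.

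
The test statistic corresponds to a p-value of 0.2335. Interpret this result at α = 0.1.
Since p = 0.2335 > α = 0.1, fail to reject H₀.
There is insufficient evidence to reject the null hypothesis; the result is not statistically significant at the 0.1 level.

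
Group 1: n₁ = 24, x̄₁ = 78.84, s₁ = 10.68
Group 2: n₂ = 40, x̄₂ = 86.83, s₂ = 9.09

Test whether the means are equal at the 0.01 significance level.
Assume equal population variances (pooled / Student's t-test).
Student's two-sample t-test (equal variances):
H₀: μ₁ = μ₂
H₁: μ₁ ≠ μ₂
df = n₁ + n₂ - 2 = 62
Pooled variance s_p² = [(n₁-1)s₁² + (n₂-1)s₂²] / (n₁ + n₂ - 2) = [(23)(10.68²) + (39)(9.09²)] / 62 = 94.2892
SE = √(s_p²(1/n₁ + 1/n₂)) = √(94.2892 × (1/24 + 1/40)) = 2.5072
t = (x̄₁ - x̄₂) / SE = (78.84 - 86.83) / 2.5072 = -7.99 / 2.5072 = -3.187
p-value = 0.0023

Since p-value < α = 0.01, we reject H₀.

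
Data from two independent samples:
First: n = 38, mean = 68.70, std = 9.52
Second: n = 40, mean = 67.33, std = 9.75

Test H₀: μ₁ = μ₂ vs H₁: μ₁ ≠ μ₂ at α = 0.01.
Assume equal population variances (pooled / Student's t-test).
Student's two-sample t-test (equal variances):
H₀: μ₁ = μ₂
H₁: μ₁ ≠ μ₂
df = n₁ + n₂ - 2 = 76
Pooled variance s_p² = [(n₁-1)s₁² + (n₂-1)s₂²] / (n₁ + n₂ - 2) = [(37)(9.52²) + (39)(9.75²)] / 76 = 92.9048
SE = √(s_p²(1/n₁ + 1/n₂)) = √(92.9048 × (1/38 + 1/40)) = 2.1835
t = (x̄₁ - x̄₂) / SE = (68.70 - 67.33) / 2.1835 = 1.37 / 2.1835 = 0.627
p-value = 0.5322

Since p-value > α = 0.01, we fail to reject H₀.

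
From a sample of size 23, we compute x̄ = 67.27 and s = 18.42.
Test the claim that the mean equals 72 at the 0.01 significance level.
One-sample t-test:
H₀: μ = 72
H₁: μ ≠ 72
df = n - 1 = 22
t = (x̄ - μ₀) / (s/√n) = (67.27 - 72) / (18.42/√23) = -1.232
p-value = 0.2311

Since p-value > α = 0.01, we fail to reject H₀.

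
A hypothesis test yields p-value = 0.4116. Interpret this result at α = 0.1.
Since p = 0.4116 > α = 0.1, fail to reject H₀.
There is insufficient evidence to reject the null hypothesis; the result is not statistically significant at the 0.1 level.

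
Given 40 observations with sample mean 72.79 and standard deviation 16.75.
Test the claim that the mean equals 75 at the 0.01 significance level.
One-sample t-test:
H₀: μ = 75
H₁: μ ≠ 75
df = n - 1 = 39
t = (x̄ - μ₀) / (s/√n) = (72.79 - 75) / (16.75/√40) = -0.834
p-value = 0.4091

Since p-value > α = 0.01, we fail to reject H₀.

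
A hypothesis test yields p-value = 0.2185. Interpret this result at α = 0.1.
Since p = 0.2185 > α = 0.1, fail to reject H₀.
There is insufficient evidence to reject the null hypothesis; the result is not statistically significant at the 0.1 level.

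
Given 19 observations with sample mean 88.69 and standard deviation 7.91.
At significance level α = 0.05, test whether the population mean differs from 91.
One-sample t-test:
H₀: μ = 91
H₁: μ ≠ 91
df = n - 1 = 18
t = (x̄ - μ₀) / (s/√n) = (88.69 - 91) / (7.91/√19) = -1.273
p-value = 0.2192

Since p-value > α = 0.05, we fail to reject H₀.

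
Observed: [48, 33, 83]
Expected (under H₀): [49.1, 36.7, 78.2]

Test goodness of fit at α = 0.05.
Chi-square goodness of fit test:
H₀: observed counts match expected distribution
H₁: observed counts differ from expected distribution
df = k - 1 = 2
χ² = Σ(O - E)²/E
   = (48 - 49.1)²/49.1 + (33 - 36.7)²/36.7 + (83 - 78.2)²/78.2
   = 0.025 + 0.373 + 0.295
   = 0.69
p-value = 0.7074

Since p-value > α = 0.05, we fail to reject H₀.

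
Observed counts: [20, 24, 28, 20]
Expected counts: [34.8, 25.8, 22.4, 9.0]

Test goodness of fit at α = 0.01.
Chi-square goodness of fit test:
H₀: observed counts match expected distribution
H₁: observed counts differ from expected distribution
df = k - 1 = 3
χ² = Σ(O - E)²/E
   = (20 - 34.8)²/34.8 + (24 - 25.8)²/25.8 + (28 - 22.4)²/22.4 + (20 - 9.0)²/9.0
   = 6.294 + 0.126 + 1.400 + 13.444
   = 21.26
p-value = 0.0001

Since p-value < α = 0.01, we reject H₀.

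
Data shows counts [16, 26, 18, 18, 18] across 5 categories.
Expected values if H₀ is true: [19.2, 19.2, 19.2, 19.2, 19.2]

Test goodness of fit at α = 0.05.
Chi-square goodness of fit test:
H₀: observed counts match expected distribution
H₁: observed counts differ from expected distribution
df = k - 1 = 4
χ² = Σ(O - E)²/E
   = (16 - 19.2)²/19.2 + (26 - 19.2)²/19.2 + (18 - 19.2)²/19.2 + (18 - 19.2)²/19.2 + (18 - 19.2)²/19.2
   = 0.533 + 2.408 + 0.075 + 0.075 + 0.075
   = 3.17
p-value = 0.5303

Since p-value > α = 0.05, we fail to reject H₀.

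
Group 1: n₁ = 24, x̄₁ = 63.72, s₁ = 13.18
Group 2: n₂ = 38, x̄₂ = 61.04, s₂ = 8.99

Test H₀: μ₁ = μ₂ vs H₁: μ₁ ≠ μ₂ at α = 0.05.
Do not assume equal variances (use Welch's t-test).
Welch's two-sample t-test:
H₀: μ₁ = μ₂
H₁: μ₁ ≠ μ₂
s₁²/n₁ = 13.18²/24 = 7.2380,  s₂²/n₂ = 8.99²/38 = 2.1268
SE = √(s₁²/n₁ + s₂²/n₂) = √(7.2380 + 2.1268) = 3.0602
df (Welch-Satterthwaite) = (s₁²/n₁ + s₂²/n₂)² / [(s₁²/n₁)²/(n₁-1) + (s₂²/n₂)²/(n₂-1)] ≈ 36.54
t = (x̄₁ - x̄₂) / SE = (63.72 - 61.04) / 3.0602 = 2.68 / 3.0602 = 0.876
p-value = 0.3869

Since p-value > α = 0.05, we fail to reject H₀.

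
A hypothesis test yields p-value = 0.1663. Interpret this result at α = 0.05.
Since p = 0.1663 > α = 0.05, fail to reject H₀.
There is insufficient evidence to reject the null hypothesis; the result is not statistically significant at the 0.05 level.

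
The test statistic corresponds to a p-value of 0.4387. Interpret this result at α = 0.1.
Since p = 0.4387 > α = 0.1, fail to reject H₀.
There is insufficient evidence to reject the null hypothesis; the result is not statistically significant at the 0.1 level.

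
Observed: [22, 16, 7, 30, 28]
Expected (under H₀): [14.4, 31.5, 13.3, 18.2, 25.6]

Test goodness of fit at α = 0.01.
Chi-square goodness of fit test:
H₀: observed counts match expected distribution
H₁: observed counts differ from expected distribution
df = k - 1 = 4
χ² = Σ(O - E)²/E
   = (22 - 14.4)²/14.4 + (16 - 31.5)²/31.5 + (7 - 13.3)²/13.3 + (30 - 18.2)²/18.2 + (28 - 25.6)²/25.6
   = 4.011 + 7.627 + 2.984 + 7.651 + 0.225
   = 22.50
p-value = 0.0002

Since p-value < α = 0.01, we reject H₀.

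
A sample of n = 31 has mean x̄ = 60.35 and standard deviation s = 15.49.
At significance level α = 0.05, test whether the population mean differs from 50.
One-sample t-test:
H₀: μ = 50
H₁: μ ≠ 50
df = n - 1 = 30
t = (x̄ - μ₀) / (s/√n) = (60.35 - 50) / (15.49/√31) = 3.720
p-value = 0.0008

Since p-value < α = 0.05, we reject H₀.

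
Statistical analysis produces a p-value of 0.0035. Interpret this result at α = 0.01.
Since p = 0.0035 < α = 0.01, reject H₀.
There is sufficient evidence to reject the null hypothesis; the result is statistically significant at the 0.01 level.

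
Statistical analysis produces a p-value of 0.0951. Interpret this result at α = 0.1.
Since p = 0.0951 < α = 0.1, reject H₀.
There is sufficient evidence to reject the null hypothesis; the result is statistically significant at the 0.1 level.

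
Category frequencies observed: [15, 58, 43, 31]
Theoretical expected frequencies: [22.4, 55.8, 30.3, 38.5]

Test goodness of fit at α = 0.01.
Chi-square goodness of fit test:
H₀: observed counts match expected distribution
H₁: observed counts differ from expected distribution
df = k - 1 = 3
χ² = Σ(O - E)²/E
   = (15 - 22.4)²/22.4 + (58 - 55.8)²/55.8 + (43 - 30.3)²/30.3 + (31 - 38.5)²/38.5
   = 2.445 + 0.087 + 5.323 + 1.461
   = 9.32
p-value = 0.0254

Since p-value > α = 0.01, we fail to reject H₀.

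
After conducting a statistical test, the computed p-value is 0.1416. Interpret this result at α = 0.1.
Since p = 0.1416 > α = 0.1, fail to reject H₀.
There is insufficient evidence to reject the null hypothesis; the result is not statistically significant at the 0.1 level.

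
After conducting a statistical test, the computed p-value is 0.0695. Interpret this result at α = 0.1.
Since p = 0.0695 < α = 0.1, reject H₀.
There is sufficient evidence to reject the null hypothesis; the result is statistically significant at the 0.1 level.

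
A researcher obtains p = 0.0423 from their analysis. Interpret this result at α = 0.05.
Since p = 0.0423 < α = 0.05, reject H₀.
There is sufficient evidence to reject the null hypothesis; the result is statistically significant at the 0.05 level.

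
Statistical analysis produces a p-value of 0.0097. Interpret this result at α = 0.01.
Since p = 0.0097 < α = 0.01, reject H₀.
There is sufficient evidence to reject the null hypothesis; the result is statistically significant at the 0.01 level.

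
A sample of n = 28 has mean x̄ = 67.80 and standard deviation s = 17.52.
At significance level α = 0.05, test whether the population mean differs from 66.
One-sample t-test:
H₀: μ = 66
H₁: μ ≠ 66
df = n - 1 = 27
t = (x̄ - μ₀) / (s/√n) = (67.80 - 66) / (17.52/√28) = 0.544
p-value = 0.5911

Since p-value > α = 0.05, we fail to reject H₀.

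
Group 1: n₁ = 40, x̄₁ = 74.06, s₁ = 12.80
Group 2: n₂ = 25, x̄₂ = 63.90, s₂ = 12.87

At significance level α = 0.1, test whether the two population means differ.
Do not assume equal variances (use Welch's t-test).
Welch's two-sample t-test:
H₀: μ₁ = μ₂
H₁: μ₁ ≠ μ₂
s₁²/n₁ = 12.80²/40 = 4.0960,  s₂²/n₂ = 12.87²/25 = 6.6255
SE = √(s₁²/n₁ + s₂²/n₂) = √(4.0960 + 6.6255) = 3.2744
df (Welch-Satterthwaite) = (s₁²/n₁ + s₂²/n₂)² / [(s₁²/n₁)²/(n₁-1) + (s₂²/n₂)²/(n₂-1)] ≈ 50.88
t = (x̄₁ - x̄₂) / SE = (74.06 - 63.90) / 3.2744 = 10.16 / 3.2744 = 3.103
p-value = 0.0031

Since p-value < α = 0.1, we reject H₀.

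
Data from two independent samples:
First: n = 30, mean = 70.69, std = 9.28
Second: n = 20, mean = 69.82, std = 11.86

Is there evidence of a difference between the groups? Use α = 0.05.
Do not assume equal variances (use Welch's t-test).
Welch's two-sample t-test:
H₀: μ₁ = μ₂
H₁: μ₁ ≠ μ₂
s₁²/n₁ = 9.28²/30 = 2.8706,  s₂²/n₂ = 11.86²/20 = 7.0330
SE = √(s₁²/n₁ + s₂²/n₂) = √(2.8706 + 7.0330) = 3.1470
df (Welch-Satterthwaite) = (s₁²/n₁ + s₂²/n₂)² / [(s₁²/n₁)²/(n₁-1) + (s₂²/n₂)²/(n₂-1)] ≈ 33.97
t = (x̄₁ - x̄₂) / SE = (70.69 - 69.82) / 3.1470 = 0.87 / 3.1470 = 0.276
p-value = 0.7839

Since p-value > α = 0.05, we fail to reject H₀.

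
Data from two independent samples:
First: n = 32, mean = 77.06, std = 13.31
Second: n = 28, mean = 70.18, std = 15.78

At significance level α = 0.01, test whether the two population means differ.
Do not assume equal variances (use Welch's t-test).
Welch's two-sample t-test:
H₀: μ₁ = μ₂
H₁: μ₁ ≠ μ₂
s₁²/n₁ = 13.31²/32 = 5.5361,  s₂²/n₂ = 15.78²/28 = 8.8932
SE = √(s₁²/n₁ + s₂²/n₂) = √(5.5361 + 8.8932) = 3.7986
df (Welch-Satterthwaite) = (s₁²/n₁ + s₂²/n₂)² / [(s₁²/n₁)²/(n₁-1) + (s₂²/n₂)²/(n₂-1)] ≈ 53.14
t = (x̄₁ - x̄₂) / SE = (77.06 - 70.18) / 3.7986 = 6.88 / 3.7986 = 1.811
p-value = 0.0758

Since p-value > α = 0.01, we fail to reject H₀.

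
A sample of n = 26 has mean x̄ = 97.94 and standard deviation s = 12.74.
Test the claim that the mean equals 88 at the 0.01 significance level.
One-sample t-test:
H₀: μ = 88
H₁: μ ≠ 88
df = n - 1 = 25
t = (x̄ - μ₀) / (s/√n) = (97.94 - 88) / (12.74/√26) = 3.978
p-value = 0.0005

Since p-value < α = 0.01, we reject H₀.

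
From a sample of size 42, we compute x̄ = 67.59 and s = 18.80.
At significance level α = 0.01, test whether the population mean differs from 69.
One-sample t-test:
H₀: μ = 69
H₁: μ ≠ 69
df = n - 1 = 41
t = (x̄ - μ₀) / (s/√n) = (67.59 - 69) / (18.80/√42) = -0.486
p-value = 0.6295

Since p-value > α = 0.01, we fail to reject H₀.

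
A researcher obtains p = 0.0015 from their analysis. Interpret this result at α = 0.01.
Since p = 0.0015 < α = 0.01, reject H₀.
There is sufficient evidence to reject the null hypothesis; the result is statistically significant at the 0.01 level.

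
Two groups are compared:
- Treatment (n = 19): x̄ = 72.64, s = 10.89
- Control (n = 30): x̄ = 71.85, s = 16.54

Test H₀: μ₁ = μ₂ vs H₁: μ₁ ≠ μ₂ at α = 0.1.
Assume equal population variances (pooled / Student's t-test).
Student's two-sample t-test (equal variances):
H₀: μ₁ = μ₂
H₁: μ₁ ≠ μ₂
df = n₁ + n₂ - 2 = 47
Pooled variance s_p² = [(n₁-1)s₁² + (n₂-1)s₂²] / (n₁ + n₂ - 2) = [(18)(10.89²) + (29)(16.54²)] / 47 = 214.2177
SE = √(s_p²(1/n₁ + 1/n₂)) = √(214.2177 × (1/19 + 1/30)) = 4.2913
t = (x̄₁ - x̄₂) / SE = (72.64 - 71.85) / 4.2913 = 0.79 / 4.2913 = 0.184
p-value = 0.8547

Since p-value > α = 0.1, we fail to reject H₀.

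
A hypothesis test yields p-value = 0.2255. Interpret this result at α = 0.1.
Since p = 0.2255 > α = 0.1, fail to reject H₀.
There is insufficient evidence to reject the null hypothesis; the result is not statistically significant at the 0.1 level.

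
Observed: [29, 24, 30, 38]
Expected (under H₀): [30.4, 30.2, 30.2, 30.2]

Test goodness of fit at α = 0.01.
Chi-square goodness of fit test:
H₀: observed counts match expected distribution
H₁: observed counts differ from expected distribution
df = k - 1 = 3
χ² = Σ(O - E)²/E
   = (29 - 30.4)²/30.4 + (24 - 30.2)²/30.2 + (30 - 30.2)²/30.2 + (38 - 30.2)²/30.2
   = 0.064 + 1.273 + 0.001 + 2.015
   = 3.35
p-value = 0.3403

Since p-value > α = 0.01, we fail to reject H₀.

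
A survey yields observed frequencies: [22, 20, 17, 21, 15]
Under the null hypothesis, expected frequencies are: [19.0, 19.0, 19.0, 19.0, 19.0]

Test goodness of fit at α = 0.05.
Chi-square goodness of fit test:
H₀: observed counts match expected distribution
H₁: observed counts differ from expected distribution
df = k - 1 = 4
χ² = Σ(O - E)²/E
   = (22 - 19.0)²/19.0 + (20 - 19.0)²/19.0 + (17 - 19.0)²/19.0 + (21 - 19.0)²/19.0 + (15 - 19.0)²/19.0
   = 0.474 + 0.053 + 0.211 + 0.211 + 0.842
   = 1.79
p-value = 0.7744

Since p-value > α = 0.05, we fail to reject H₀.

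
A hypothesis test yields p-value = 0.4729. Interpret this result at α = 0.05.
Since p = 0.4729 > α = 0.05, fail to reject H₀.
There is insufficient evidence to reject the null hypothesis; the result is not statistically significant at the 0.05 level.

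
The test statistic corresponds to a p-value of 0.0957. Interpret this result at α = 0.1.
Since p = 0.0957 < α = 0.1, reject H₀.
There is sufficient evidence to reject the null hypothesis; the result is statistically significant at the 0.1 level.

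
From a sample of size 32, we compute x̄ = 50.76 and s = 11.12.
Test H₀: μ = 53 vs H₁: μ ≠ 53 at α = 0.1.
One-sample t-test:
H₀: μ = 53
H₁: μ ≠ 53
df = n - 1 = 31
t = (x̄ - μ₀) / (s/√n) = (50.76 - 53) / (11.12/√32) = -1.140
p-value = 0.2632

Since p-value > α = 0.1, we fail to reject H₀.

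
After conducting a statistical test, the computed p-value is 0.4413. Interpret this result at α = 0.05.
Since p = 0.4413 > α = 0.05, fail to reject H₀.
There is insufficient evidence to reject the null hypothesis; the result is not statistically significant at the 0.05 level.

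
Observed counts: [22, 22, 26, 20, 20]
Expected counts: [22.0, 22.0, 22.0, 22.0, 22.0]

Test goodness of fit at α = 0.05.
Chi-square goodness of fit test:
H₀: observed counts match expected distribution
H₁: observed counts differ from expected distribution
df = k - 1 = 4
χ² = Σ(O - E)²/E
   = (22 - 22.0)²/22.0 + (22 - 22.0)²/22.0 + (26 - 22.0)²/22.0 + (20 - 22.0)²/22.0 + (20 - 22.0)²/22.0
   = 0.000 + 0.000 + 0.727 + 0.182 + 0.182
   = 1.09
p-value = 0.8957

Since p-value > α = 0.05, we fail to reject H₀.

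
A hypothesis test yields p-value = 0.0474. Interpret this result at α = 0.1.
Since p = 0.0474 < α = 0.1, reject H₀.
There is sufficient evidence to reject the null hypothesis; the result is statistically significant at the 0.1 level.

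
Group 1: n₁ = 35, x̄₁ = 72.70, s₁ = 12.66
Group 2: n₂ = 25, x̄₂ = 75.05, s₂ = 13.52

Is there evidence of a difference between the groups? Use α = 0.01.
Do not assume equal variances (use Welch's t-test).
Welch's two-sample t-test:
H₀: μ₁ = μ₂
H₁: μ₁ ≠ μ₂
s₁²/n₁ = 12.66²/35 = 4.5793,  s₂²/n₂ = 13.52²/25 = 7.3116
SE = √(s₁²/n₁ + s₂²/n₂) = √(4.5793 + 7.3116) = 3.4483
df (Welch-Satterthwaite) = (s₁²/n₁ + s₂²/n₂)² / [(s₁²/n₁)²/(n₁-1) + (s₂²/n₂)²/(n₂-1)] ≈ 49.71
t = (x̄₁ - x̄₂) / SE = (72.70 - 75.05) / 3.4483 = -2.35 / 3.4483 = -0.681
p-value = 0.4987

Since p-value > α = 0.01, we fail to reject H₀.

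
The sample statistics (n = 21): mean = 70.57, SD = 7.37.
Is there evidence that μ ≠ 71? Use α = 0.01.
One-sample t-test:
H₀: μ = 71
H₁: μ ≠ 71
df = n - 1 = 20
t = (x̄ - μ₀) / (s/√n) = (70.57 - 71) / (7.37/√21) = -0.267
p-value = 0.7919

Since p-value > α = 0.01, we fail to reject H₀.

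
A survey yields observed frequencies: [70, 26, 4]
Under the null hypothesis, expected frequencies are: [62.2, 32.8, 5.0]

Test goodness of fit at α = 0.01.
Chi-square goodness of fit test:
H₀: observed counts match expected distribution
H₁: observed counts differ from expected distribution
df = k - 1 = 2
χ² = Σ(O - E)²/E
   = (70 - 62.2)²/62.2 + (26 - 32.8)²/32.8 + (4 - 5.0)²/5.0
   = 0.978 + 1.410 + 0.200
   = 2.59
p-value = 0.2742

Since p-value > α = 0.01, we fail to reject H₀.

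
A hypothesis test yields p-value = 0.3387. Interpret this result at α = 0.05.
Since p = 0.3387 > α = 0.05, fail to reject H₀.
There is insufficient evidence to reject the null hypothesis; the result is not statistically significant at the 0.05 level.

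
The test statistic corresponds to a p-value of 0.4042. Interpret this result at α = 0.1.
Since p = 0.4042 > α = 0.1, fail to reject H₀.
There is insufficient evidence to reject the null hypothesis; the result is not statistically significant at the 0.1 level.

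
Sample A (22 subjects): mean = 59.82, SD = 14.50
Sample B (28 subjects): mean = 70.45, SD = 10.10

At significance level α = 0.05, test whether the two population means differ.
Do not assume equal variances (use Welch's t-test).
Welch's two-sample t-test:
H₀: μ₁ = μ₂
H₁: μ₁ ≠ μ₂
s₁²/n₁ = 14.50²/22 = 9.5568,  s₂²/n₂ = 10.10²/28 = 3.6432
SE = √(s₁²/n₁ + s₂²/n₂) = √(9.5568 + 3.6432) = 3.6332
df (Welch-Satterthwaite) = (s₁²/n₁ + s₂²/n₂)² / [(s₁²/n₁)²/(n₁-1) + (s₂²/n₂)²/(n₂-1)] ≈ 35.99
t = (x̄₁ - x̄₂) / SE = (59.82 - 70.45) / 3.6332 = -10.63 / 3.6332 = -2.926
p-value = 0.0059

Since p-value < α = 0.05, we reject H₀.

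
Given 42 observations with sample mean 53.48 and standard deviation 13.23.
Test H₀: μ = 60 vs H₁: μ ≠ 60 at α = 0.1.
One-sample t-test:
H₀: μ = 60
H₁: μ ≠ 60
df = n - 1 = 41
t = (x̄ - μ₀) / (s/√n) = (53.48 - 60) / (13.23/√42) = -3.194
p-value = 0.0027

Since p-value < α = 0.1, we reject H₀.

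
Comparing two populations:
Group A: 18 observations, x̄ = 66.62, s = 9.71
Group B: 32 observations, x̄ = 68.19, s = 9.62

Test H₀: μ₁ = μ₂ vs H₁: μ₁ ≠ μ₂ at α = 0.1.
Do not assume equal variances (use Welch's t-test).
Welch's two-sample t-test:
H₀: μ₁ = μ₂
H₁: μ₁ ≠ μ₂
s₁²/n₁ = 9.71²/18 = 5.2380,  s₂²/n₂ = 9.62²/32 = 2.8920
SE = √(s₁²/n₁ + s₂²/n₂) = √(5.2380 + 2.8920) = 2.8513
df (Welch-Satterthwaite) = (s₁²/n₁ + s₂²/n₂)² / [(s₁²/n₁)²/(n₁-1) + (s₂²/n₂)²/(n₂-1)] ≈ 35.09
t = (x̄₁ - x̄₂) / SE = (66.62 - 68.19) / 2.8513 = -1.57 / 2.8513 = -0.551
p-value = 0.5854

Since p-value > α = 0.1, we fail to reject H₀.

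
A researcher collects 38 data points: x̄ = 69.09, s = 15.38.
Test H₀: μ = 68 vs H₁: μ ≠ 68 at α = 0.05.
One-sample t-test:
H₀: μ = 68
H₁: μ ≠ 68
df = n - 1 = 37
t = (x̄ - μ₀) / (s/√n) = (69.09 - 68) / (15.38/√38) = 0.437
p-value = 0.6647

Since p-value > α = 0.05, we fail to reject H₀.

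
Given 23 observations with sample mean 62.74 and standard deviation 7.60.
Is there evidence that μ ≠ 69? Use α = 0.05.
One-sample t-test:
H₀: μ = 69
H₁: μ ≠ 69
df = n - 1 = 22
t = (x̄ - μ₀) / (s/√n) = (62.74 - 69) / (7.60/√23) = -3.950
p-value = 0.0007

Since p-value < α = 0.05, we reject H₀.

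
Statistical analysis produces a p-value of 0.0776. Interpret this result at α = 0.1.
Since p = 0.0776 < α = 0.1, reject H₀.
There is sufficient evidence to reject the null hypothesis; the result is statistically significant at the 0.1 level.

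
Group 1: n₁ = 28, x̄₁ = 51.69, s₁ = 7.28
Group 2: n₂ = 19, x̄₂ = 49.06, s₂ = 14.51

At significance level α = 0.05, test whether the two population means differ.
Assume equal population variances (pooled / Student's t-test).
Student's two-sample t-test (equal variances):
H₀: μ₁ = μ₂
H₁: μ₁ ≠ μ₂
df = n₁ + n₂ - 2 = 45
Pooled variance s_p² = [(n₁-1)s₁² + (n₂-1)s₂²] / (n₁ + n₂ - 2) = [(27)(7.28²) + (18)(14.51²)] / 45 = 116.0151
SE = √(s_p²(1/n₁ + 1/n₂)) = √(116.0151 × (1/28 + 1/19)) = 3.2015
t = (x̄₁ - x̄₂) / SE = (51.69 - 49.06) / 3.2015 = 2.63 / 3.2015 = 0.821
p-value = 0.4157

Since p-value > α = 0.05, we fail to reject H₀.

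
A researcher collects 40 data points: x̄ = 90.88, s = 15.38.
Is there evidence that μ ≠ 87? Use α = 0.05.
One-sample t-test:
H₀: μ = 87
H₁: μ ≠ 87
df = n - 1 = 39
t = (x̄ - μ₀) / (s/√n) = (90.88 - 87) / (15.38/√40) = 1.596
p-value = 0.1187

Since p-value > α = 0.05, we fail to reject H₀.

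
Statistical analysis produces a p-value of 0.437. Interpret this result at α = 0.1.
Since p = 0.437 > α = 0.1, fail to reject H₀.
There is insufficient evidence to reject the null hypothesis; the result is not statistically significant at the 0.1 level.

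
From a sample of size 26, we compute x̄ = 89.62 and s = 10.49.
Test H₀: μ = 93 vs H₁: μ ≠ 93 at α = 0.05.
One-sample t-test:
H₀: μ = 93
H₁: μ ≠ 93
df = n - 1 = 25
t = (x̄ - μ₀) / (s/√n) = (89.62 - 93) / (10.49/√26) = -1.643
p-value = 0.1129

Since p-value > α = 0.05, we fail to reject H₀.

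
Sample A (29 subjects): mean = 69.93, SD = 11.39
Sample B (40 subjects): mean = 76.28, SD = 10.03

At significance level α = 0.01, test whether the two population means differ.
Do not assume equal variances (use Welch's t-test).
Welch's two-sample t-test:
H₀: μ₁ = μ₂
H₁: μ₁ ≠ μ₂
s₁²/n₁ = 11.39²/29 = 4.4735,  s₂²/n₂ = 10.03²/40 = 2.5150
SE = √(s₁²/n₁ + s₂²/n₂) = √(4.4735 + 2.5150) = 2.6436
df (Welch-Satterthwaite) = (s₁²/n₁ + s₂²/n₂)² / [(s₁²/n₁)²/(n₁-1) + (s₂²/n₂)²/(n₂-1)] ≈ 55.69
t = (x̄₁ - x̄₂) / SE = (69.93 - 76.28) / 2.6436 = -6.35 / 2.6436 = -2.402
p-value = 0.0197

Since p-value > α = 0.01, we fail to reject H₀.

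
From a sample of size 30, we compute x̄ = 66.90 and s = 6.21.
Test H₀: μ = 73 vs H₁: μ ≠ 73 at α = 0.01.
One-sample t-test:
H₀: μ = 73
H₁: μ ≠ 73
df = n - 1 = 29
t = (x̄ - μ₀) / (s/√n) = (66.90 - 73) / (6.21/√30) = -5.380
p-value < 0.0001

Since p-value < α = 0.01, we reject H₀.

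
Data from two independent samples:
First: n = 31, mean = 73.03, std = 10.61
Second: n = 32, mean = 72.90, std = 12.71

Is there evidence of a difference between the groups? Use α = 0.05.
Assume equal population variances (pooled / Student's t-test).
Student's two-sample t-test (equal variances):
H₀: μ₁ = μ₂
H₁: μ₁ ≠ μ₂
df = n₁ + n₂ - 2 = 61
Pooled variance s_p² = [(n₁-1)s₁² + (n₂-1)s₂²] / (n₁ + n₂ - 2) = [(30)(10.61²) + (31)(12.71²)] / 61 = 137.4595
SE = √(s_p²(1/n₁ + 1/n₂)) = √(137.4595 × (1/31 + 1/32)) = 2.9546
t = (x̄₁ - x̄₂) / SE = (73.03 - 72.90) / 2.9546 = 0.13 / 2.9546 = 0.044
p-value = 0.9650

Since p-value > α = 0.05, we fail to reject H₀.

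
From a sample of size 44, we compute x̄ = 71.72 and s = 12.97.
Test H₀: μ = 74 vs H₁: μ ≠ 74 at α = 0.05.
One-sample t-test:
H₀: μ = 74
H₁: μ ≠ 74
df = n - 1 = 43
t = (x̄ - μ₀) / (s/√n) = (71.72 - 74) / (12.97/√44) = -1.166
p-value = 0.2500

Since p-value > α = 0.05, we fail to reject H₀.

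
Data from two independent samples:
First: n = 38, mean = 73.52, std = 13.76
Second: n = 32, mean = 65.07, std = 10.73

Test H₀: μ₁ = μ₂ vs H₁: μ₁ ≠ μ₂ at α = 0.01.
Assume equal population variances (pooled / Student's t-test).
Student's two-sample t-test (equal variances):
H₀: μ₁ = μ₂
H₁: μ₁ ≠ μ₂
df = n₁ + n₂ - 2 = 68
Pooled variance s_p² = [(n₁-1)s₁² + (n₂-1)s₂²] / (n₁ + n₂ - 2) = [(37)(13.76²) + (31)(10.73²)] / 68 = 155.5090
SE = √(s_p²(1/n₁ + 1/n₂)) = √(155.5090 × (1/38 + 1/32)) = 2.9920
t = (x̄₁ - x̄₂) / SE = (73.52 - 65.07) / 2.9920 = 8.45 / 2.9920 = 2.824
p-value = 0.0062

Since p-value < α = 0.01, we reject H₀.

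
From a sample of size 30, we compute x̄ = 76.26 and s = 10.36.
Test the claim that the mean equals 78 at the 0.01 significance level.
One-sample t-test:
H₀: μ = 78
H₁: μ ≠ 78
df = n - 1 = 29
t = (x̄ - μ₀) / (s/√n) = (76.26 - 78) / (10.36/√30) = -0.920
p-value = 0.3652

Since p-value > α = 0.01, we fail to reject H₀.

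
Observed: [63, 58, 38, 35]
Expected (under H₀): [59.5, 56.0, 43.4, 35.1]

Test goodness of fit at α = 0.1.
Chi-square goodness of fit test:
H₀: observed counts match expected distribution
H₁: observed counts differ from expected distribution
df = k - 1 = 3
χ² = Σ(O - E)²/E
   = (63 - 59.5)²/59.5 + (58 - 56.0)²/56.0 + (38 - 43.4)²/43.4 + (35 - 35.1)²/35.1
   = 0.206 + 0.071 + 0.672 + 0.000
   = 0.95
p-value = 0.8135

Since p-value > α = 0.1, we fail to reject H₀.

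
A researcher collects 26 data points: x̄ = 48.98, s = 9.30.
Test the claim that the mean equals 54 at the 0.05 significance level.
One-sample t-test:
H₀: μ = 54
H₁: μ ≠ 54
df = n - 1 = 25
t = (x̄ - μ₀) / (s/√n) = (48.98 - 54) / (9.30/√26) = -2.752
p-value = 0.0109

Since p-value < α = 0.05, we reject H₀.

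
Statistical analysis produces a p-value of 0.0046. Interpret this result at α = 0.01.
Since p = 0.0046 < α = 0.01, reject H₀.
There is sufficient evidence to reject the null hypothesis; the result is statistically significant at the 0.01 level.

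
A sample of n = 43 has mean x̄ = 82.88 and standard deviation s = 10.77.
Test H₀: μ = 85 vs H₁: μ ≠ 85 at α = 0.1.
One-sample t-test:
H₀: μ = 85
H₁: μ ≠ 85
df = n - 1 = 42
t = (x̄ - μ₀) / (s/√n) = (82.88 - 85) / (10.77/√43) = -1.291
p-value = 0.2038

Since p-value > α = 0.1, we fail to reject H₀.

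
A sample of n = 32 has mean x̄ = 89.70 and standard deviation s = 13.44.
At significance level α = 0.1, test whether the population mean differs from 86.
One-sample t-test:
H₀: μ = 86
H₁: μ ≠ 86
df = n - 1 = 31
t = (x̄ - μ₀) / (s/√n) = (89.70 - 86) / (13.44/√32) = 1.557
p-value = 0.1295

Since p-value > α = 0.1, we fail to reject H₀.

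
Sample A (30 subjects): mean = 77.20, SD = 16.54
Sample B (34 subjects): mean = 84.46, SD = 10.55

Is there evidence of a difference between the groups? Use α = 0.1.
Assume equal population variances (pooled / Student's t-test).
Student's two-sample t-test (equal variances):
H₀: μ₁ = μ₂
H₁: μ₁ ≠ μ₂
df = n₁ + n₂ - 2 = 62
Pooled variance s_p² = [(n₁-1)s₁² + (n₂-1)s₂²] / (n₁ + n₂ - 2) = [(29)(16.54²) + (33)(10.55²)] / 62 = 187.2026
SE = √(s_p²(1/n₁ + 1/n₂)) = √(187.2026 × (1/30 + 1/34)) = 3.4273
t = (x̄₁ - x̄₂) / SE = (77.20 - 84.46) / 3.4273 = -7.26 / 3.4273 = -2.118
p-value = 0.0382

Since p-value < α = 0.1, we reject H₀.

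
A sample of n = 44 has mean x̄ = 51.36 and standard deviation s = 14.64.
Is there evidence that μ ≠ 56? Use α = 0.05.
One-sample t-test:
H₀: μ = 56
H₁: μ ≠ 56
df = n - 1 = 43
t = (x̄ - μ₀) / (s/√n) = (51.36 - 56) / (14.64/√44) = -2.102
p-value = 0.0414

Since p-value < α = 0.05, we reject H₀.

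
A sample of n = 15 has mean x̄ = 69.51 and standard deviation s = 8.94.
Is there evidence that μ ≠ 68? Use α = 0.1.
One-sample t-test:
H₀: μ = 68
H₁: μ ≠ 68
df = n - 1 = 14
t = (x̄ - μ₀) / (s/√n) = (69.51 - 68) / (8.94/√15) = 0.654
p-value = 0.5236

Since p-value > α = 0.1, we fail to reject H₀.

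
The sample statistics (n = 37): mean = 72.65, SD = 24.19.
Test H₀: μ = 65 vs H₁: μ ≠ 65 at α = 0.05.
One-sample t-test:
H₀: μ = 65
H₁: μ ≠ 65
df = n - 1 = 36
t = (x̄ - μ₀) / (s/√n) = (72.65 - 65) / (24.19/√37) = 1.924
p-value = 0.0623

Since p-value > α = 0.05, we fail to reject H₀.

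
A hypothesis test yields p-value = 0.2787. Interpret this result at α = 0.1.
Since p = 0.2787 > α = 0.1, fail to reject H₀.
There is insufficient evidence to reject the null hypothesis; the result is not statistically significant at the 0.1 level.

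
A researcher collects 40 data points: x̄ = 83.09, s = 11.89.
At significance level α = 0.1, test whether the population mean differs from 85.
One-sample t-test:
H₀: μ = 85
H₁: μ ≠ 85
df = n - 1 = 39
t = (x̄ - μ₀) / (s/√n) = (83.09 - 85) / (11.89/√40) = -1.016
p-value = 0.3159

Since p-value > α = 0.1, we fail to reject H₀.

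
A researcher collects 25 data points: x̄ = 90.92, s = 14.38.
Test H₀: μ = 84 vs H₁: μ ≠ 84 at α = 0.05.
One-sample t-test:
H₀: μ = 84
H₁: μ ≠ 84
df = n - 1 = 24
t = (x̄ - μ₀) / (s/√n) = (90.92 - 84) / (14.38/√25) = 2.406
p-value = 0.0242

Since p-value < α = 0.05, we reject H₀.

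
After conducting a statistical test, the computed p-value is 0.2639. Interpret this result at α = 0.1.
Since p = 0.2639 > α = 0.1, fail to reject H₀.
There is insufficient evidence to reject the null hypothesis; the result is not statistically significant at the 0.1 level.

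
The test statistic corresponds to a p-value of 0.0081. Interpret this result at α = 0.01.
Since p = 0.0081 < α = 0.01, reject H₀.
There is sufficient evidence to reject the null hypothesis; the result is statistically significant at the 0.01 level.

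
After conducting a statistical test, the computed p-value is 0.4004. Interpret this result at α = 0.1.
Since p = 0.4004 > α = 0.1, fail to reject H₀.
There is insufficient evidence to reject the null hypothesis; the result is not statistically significant at the 0.1 level.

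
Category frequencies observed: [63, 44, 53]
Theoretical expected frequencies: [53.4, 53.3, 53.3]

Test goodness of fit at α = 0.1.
Chi-square goodness of fit test:
H₀: observed counts match expected distribution
H₁: observed counts differ from expected distribution
df = k - 1 = 2
χ² = Σ(O - E)²/E
   = (63 - 53.4)²/53.4 + (44 - 53.3)²/53.3 + (53 - 53.3)²/53.3
   = 1.726 + 1.623 + 0.002
   = 3.35
p-value = 0.1873

Since p-value > α = 0.1, we fail to reject H₀.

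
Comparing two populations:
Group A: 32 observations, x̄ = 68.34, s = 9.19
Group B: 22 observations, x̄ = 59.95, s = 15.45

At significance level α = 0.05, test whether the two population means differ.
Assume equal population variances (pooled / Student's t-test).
Student's two-sample t-test (equal variances):
H₀: μ₁ = μ₂
H₁: μ₁ ≠ μ₂
df = n₁ + n₂ - 2 = 52
Pooled variance s_p² = [(n₁-1)s₁² + (n₂-1)s₂²] / (n₁ + n₂ - 2) = [(31)(9.19²) + (21)(15.45²)] / 52 = 146.7479
SE = √(s_p²(1/n₁ + 1/n₂)) = √(146.7479 × (1/32 + 1/22)) = 3.3550
t = (x̄₁ - x̄₂) / SE = (68.34 - 59.95) / 3.3550 = 8.39 / 3.3550 = 2.501
p-value = 0.0156

Since p-value < α = 0.05, we reject H₀.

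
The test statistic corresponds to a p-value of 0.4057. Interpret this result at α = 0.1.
Since p = 0.4057 > α = 0.1, fail to reject H₀.
There is insufficient evidence to reject the null hypothesis; the result is not statistically significant at the 0.1 level.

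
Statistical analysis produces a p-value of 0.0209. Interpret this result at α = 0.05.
Since p = 0.0209 < α = 0.05, reject H₀.
There is sufficient evidence to reject the null hypothesis; the result is statistically significant at the 0.05 level.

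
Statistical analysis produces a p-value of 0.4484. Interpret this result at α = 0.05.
Since p = 0.4484 > α = 0.05, fail to reject H₀.
There is insufficient evidence to reject the null hypothesis; the result is not statistically significant at the 0.05 level.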